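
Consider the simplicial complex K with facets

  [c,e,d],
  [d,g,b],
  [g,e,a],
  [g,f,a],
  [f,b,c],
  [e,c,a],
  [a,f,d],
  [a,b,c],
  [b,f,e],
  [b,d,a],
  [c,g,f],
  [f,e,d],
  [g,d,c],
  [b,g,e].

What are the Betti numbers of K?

We work with the vertex ordering a < b < c < d < e < f < g. The simplices of K, each written with vertices in increasing order, are:

  0-simplices (7): a, b, c, d, e, f, g
  1-simplices (21): ab, ac, ad, ae, af, ag, bc, bd, be, bf, bg, cd, ce, cf, cg, de, df, dg, ef, eg, fg
  2-simplices (14): abc, abd, ace, adf, aeg, afg, bcf, bdg, bef, beg, cde, cdg, cfg, def

giving chain groups C_0 ≅ Z^7, C_1 ≅ Z^21, C_2 ≅ Z^14.

∂_1: C_1 → C_0 is given by ∂[p,q] = [q] − [p]. For instance
  ∂df = f − d.
This gives a 7×21 integer matrix of rank 6; reducing to Smith normal form yields diagonal entries (1,1,1,1,1,1).

∂_2: C_2 → C_1 sends each 2-simplex [p,q,r] to [q,r] − [p,r] + [p,q]. For instance
  ∂cfg = fg − cg + cf,
  ∂bdg = dg − bg + bd.
As a 21×14 matrix over Z this has rank 13, with invariant factors (1,1,1,1,1,1,1,1,1,1,1,1,1).

Reading off H_k = ker ∂_k / im ∂_{k+1}:

  H_0: rank C_0 − rank ∂_1 = 7 − 6 = 1, and the invariant factors of ∂_1 are all 1, so H_0 = Z.
  H_1: rank ker ∂_1 − rank ∂_2 = (21 − 6) − 13 = 2, and the invariant factors of ∂_2 are all 1, so H_1 = Z^2.
  H_2: rank ker ∂_2 − rank ∂_3 = (14 − 13) − 0 = 1, and there is no ∂_3, so H_2 = Z.

Hence the Betti numbers are b_0 = 1, b_1 = 2, b_2 = 1.

b_0 = 1, b_1 = 2, b_2 = 1.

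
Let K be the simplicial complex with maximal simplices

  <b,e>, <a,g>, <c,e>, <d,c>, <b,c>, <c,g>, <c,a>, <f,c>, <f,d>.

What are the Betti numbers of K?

b_0 = 1, b_1 = 3.

Take the total order a < b < c < d < e < f < g on the vertex set. Then K (dimension 1) consists of the simplices:

  0-simplices (7): a, b, c, d, e, f, g
  1-simplices (9): ac, ag, bc, be, cd, ce, cf, cg, df

giving chain groups C_0 ≅ Z^7, C_1 ≅ Z^9.

∂_1: C_1 → C_0 maps an edge to its endpoints' difference, ∂[p,q] = q − p. For instance
  ∂bc = c − b.
This gives a 7×9 integer matrix of rank 6; reducing to Smith normal form yields diagonal entries (1,1,1,1,1,1).

Now H_k = ker ∂_k / im ∂_{k+1}, so:

  H_0: rank C_0 − rank ∂_1 = 7 − 6 = 1, and the invariant factors of ∂_1 are all 1, so H_0 = Z.
  H_1: rank ker ∂_1 − rank ∂_2 = (9 − 6) − 0 = 3, and there is no ∂_2, so H_1 = Z^3.

(K is a triangulation of a wedge of 3 circles.)

Hence the Betti numbers are b_0 = 1, b_1 = 3.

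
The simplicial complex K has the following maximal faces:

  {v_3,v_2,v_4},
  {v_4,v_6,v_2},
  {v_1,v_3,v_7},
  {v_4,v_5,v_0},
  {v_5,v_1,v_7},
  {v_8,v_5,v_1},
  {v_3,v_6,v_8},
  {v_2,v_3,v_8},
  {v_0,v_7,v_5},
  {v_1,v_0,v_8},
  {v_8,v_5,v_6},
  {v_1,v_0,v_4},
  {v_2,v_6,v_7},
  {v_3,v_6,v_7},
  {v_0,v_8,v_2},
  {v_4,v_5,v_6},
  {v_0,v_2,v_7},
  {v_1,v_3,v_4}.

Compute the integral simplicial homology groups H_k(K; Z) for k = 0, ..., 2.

H_0 = Z,  H_1 = Z × Z/2,  H_2 = 0.

Order the vertices as v_0 < v_1 < v_2 < v_3 < v_4 < v_5 < v_6 < v_7 < v_8. Listing each simplex with vertices in this order, K has dimension 2 with simplices:

  0-simplices (9): [v_0], [v_1], [v_2], [v_3], [v_4], [v_5], [v_6], [v_7], [v_8]
  1-simplices (27): (27 of them)
  2-simplices (18): (18 of them)

giving chain groups C_0 ≅ Z^9, C_1 ≅ Z^27, C_2 ≅ Z^18.

∂_1: C_1 → C_0 is given by ∂[p,q] = [q] − [p]. For instance
  ∂[v_0,v_8] = [v_8] − [v_0].
This gives a 9×27 integer matrix of rank 8; reducing to Smith normal form yields diagonal entries (1,1,1,1,1,1,1,1).

The boundary map ∂_2: C_2 → C_1 acts by ∂[p,q,r] = [q,r] − [p,r] + [p,q]. For instance
  ∂[v_0,v_2,v_7] = [v_2,v_7] − [v_0,v_7] + [v_0,v_2],
  ∂[v_0,v_1,v_4] = [v_1,v_4] − [v_0,v_4] + [v_0,v_1].
As a 27×18 matrix over Z this has rank 18, with invariant factors (1,1,1,1,1,1,1,1,1,1,1,1,1,1,1,1,1,2).

Now H_k = ker ∂_k / im ∂_{k+1}, so:

  H_0: rank C_0 − rank ∂_1 = 9 − 8 = 1, and the invariant factors of ∂_1 are all 1, so H_0 = Z.
  H_1: rank ker ∂_1 − rank ∂_2 = (27 − 8) − 18 = 1, and ∂_2 has invariant factor 2 > 1, so H_1 = Z × Z/2.
  H_2: rank ker ∂_2 − rank ∂_3 = (18 − 18) − 0 = 0, and there is no ∂_3, so H_2 = 0.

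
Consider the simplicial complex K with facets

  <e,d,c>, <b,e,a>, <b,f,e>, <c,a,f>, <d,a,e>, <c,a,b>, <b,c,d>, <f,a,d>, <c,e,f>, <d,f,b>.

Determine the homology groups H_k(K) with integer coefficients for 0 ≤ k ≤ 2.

K has 6 vertices, 15 edges, 10 triangles.
rank ∂_0 = 0, rank ∂_1 = 5 ⇒ b_0 = 6 − 0 − 5 = 1; all invariant factors of ∂_1 are 1 so no torsion. So H_0 ≅ Z.
rank ∂_1 = 5, rank ∂_2 = 10 ⇒ b_1 = 15 − 5 − 10 = 0; ∂_2 has invariant factor(s) [2] giving torsion. So H_1 ≅ Z_2.
rank ∂_2 = 10, rank ∂_3 = 0 ⇒ b_2 = 10 − 10 − 0 = 0. So H_2 ≅ 0.

H_0 = Z,  H_1 = Z_2,  H_2 = 0.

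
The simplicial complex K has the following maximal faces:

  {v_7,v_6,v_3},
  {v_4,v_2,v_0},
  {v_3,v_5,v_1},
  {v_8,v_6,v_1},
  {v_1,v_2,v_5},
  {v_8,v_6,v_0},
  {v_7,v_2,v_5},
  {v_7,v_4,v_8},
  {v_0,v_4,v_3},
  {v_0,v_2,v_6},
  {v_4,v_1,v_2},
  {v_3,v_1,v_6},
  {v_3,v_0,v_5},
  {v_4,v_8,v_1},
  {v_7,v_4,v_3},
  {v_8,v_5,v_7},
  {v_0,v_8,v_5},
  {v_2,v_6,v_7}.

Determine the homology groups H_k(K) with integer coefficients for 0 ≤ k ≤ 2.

H_0 ≅ Z,  H_1 ≅ Z^2,  H_2 ≅ Z.

We work with the vertex ordering v_0 < v_1 < v_2 < v_3 < v_4 < v_5 < v_6 < v_7 < v_8. The simplices of K, each written with vertices in increasing order, are:

  0-simplices (9): [v_0], [v_1], [v_2], [v_3], [v_4], [v_5], [v_6], [v_7], [v_8]
  1-simplices (27): (27 of them)
  2-simplices (18): (18 of them)

Hence C_0 ≅ Z^9, C_1 ≅ Z^27, C_2 ≅ Z^18.

Boundary ∂_1: C_1 → C_0 is given by ∂[p,q] = [q] − [p]. For instance
  ∂[v_1,v_5] = [v_5] − [v_1].
As a 9×27 matrix over Z this has rank 8, with invariant factors (1,1,1,1,1,1,1,1).

The boundary map ∂_2: C_2 → C_1 acts by ∂[p,q,r] = [q,r] − [p,r] + [p,q]. For instance
  ∂[v_5,v_7,v_8] = [v_7,v_8] − [v_5,v_8] + [v_5,v_7],
  ∂[v_0,v_6,v_8] = [v_6,v_8] − [v_0,v_8] + [v_0,v_6].
The 27×18 boundary matrix has rank 17 and Smith normal form diag(1,1,1,1,1,1,1,1,1,1,1,1,1,1,1,1,1).

Reading off H_k = ker ∂_k / im ∂_{k+1}:

  H_0: rank C_0 − rank ∂_1 = 9 − 8 = 1, and the invariant factors of ∂_1 are all 1, so H_0 = Z.
  H_1: rank ker ∂_1 − rank ∂_2 = (27 − 8) − 17 = 2, and the invariant factors of ∂_2 are all 1, so H_1 = Z^2.
  H_2: rank ker ∂_2 − rank ∂_3 = (18 − 17) − 0 = 1, and there is no ∂_3, so H_2 = Z.

(K is a triangulation of the torus T^2.)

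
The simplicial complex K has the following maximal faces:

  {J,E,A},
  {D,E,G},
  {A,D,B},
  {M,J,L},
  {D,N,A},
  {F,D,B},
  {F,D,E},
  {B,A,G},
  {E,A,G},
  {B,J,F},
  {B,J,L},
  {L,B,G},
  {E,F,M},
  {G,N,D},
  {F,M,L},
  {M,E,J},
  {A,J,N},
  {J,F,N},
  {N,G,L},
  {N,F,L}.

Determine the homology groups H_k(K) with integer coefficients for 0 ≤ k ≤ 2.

H_0 ≅ Z,  H_1 ≅ Z × Z/2,  H_2 = 0.

Order the vertices as A < B < D < E < F < G < J < L < M < N. Listing each simplex with vertices in this order, K has dimension 2 with simplices:

  0-simplices (10): A, B, D, E, F, G, J, L, M, N
  1-simplices (30): AB, AD, AE, AG, AJ, AN, BD, BF, BG, BJ, BL, DE, DF, DG, DN, EF, EG, EJ, EM, FJ, FL, FM, FN, GL, GN, JL, JM, JN, LM, LN
  2-simplices (20): ABD, ABG, ADN, AEG, AEJ, AJN, BDF, BFJ, BGL, BJL, DEF, DEG, DGN, EFM, EJM, FJN, FLM, FLN, GLN, JLM

Hence C_0 ≅ Z^10, C_1 ≅ Z^30, C_2 ≅ Z^20.

∂_1: C_1 → C_0 is given by ∂[p,q] = [q] − [p].
As a 10×30 matrix over Z this has rank 9, with invariant factors (1,1,1,1,1,1,1,1,1).

The boundary map ∂_2: C_2 → C_1 maps a triangle to the signed sum of its edges. For instance
  ∂DEG = EG − DG + DE,
  ∂GLN = LN − GN + GL.
This gives a 30×20 integer matrix of rank 20; reducing to Smith normal form yields diagonal entries (1,1,1,1,1,1,1,1,1,1,1,1,1,1,1,1,1,1,1,2).

Computing H_k = (kernel of ∂_k) / (image of ∂_{k+1}):

  H_0: rank C_0 − rank ∂_1 = 10 − 9 = 1, and the invariant factors of ∂_1 are all 1, so H_0 ≅ Z.
  H_1: rank ker ∂_1 − rank ∂_2 = (30 − 9) − 20 = 1, and ∂_2 has invariant factor 2 > 1, so H_1 ≅ Z × Z/2.
  H_2: rank ker ∂_2 − rank ∂_3 = (20 − 20) − 0 = 0, and there is no ∂_3, so H_2 ≅ 0.

As a check, the Euler characteristic is 10 − 30 + 20 = 0, which agrees with 1 − 1 + 0 = 0.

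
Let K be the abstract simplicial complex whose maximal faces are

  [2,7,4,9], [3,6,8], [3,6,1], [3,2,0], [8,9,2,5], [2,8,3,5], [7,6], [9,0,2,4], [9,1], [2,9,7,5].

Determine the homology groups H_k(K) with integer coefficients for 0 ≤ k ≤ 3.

Take the total order 0 < 1 < 2 < 3 < 4 < 5 < 6 < 7 < 8 < 9 on the vertex set. Then K (dimension 3) consists of the simplices:

  0-simplices (10): [0], [1], [2], [3], [4], [5], [6], [7], [8], [9]
  1-simplices (25): (25 of them)
  2-simplices (19): (19 of them)
  3-simplices (5): [0,2,4,9], [2,3,5,8], [2,4,7,9], [2,5,7,9], [2,5,8,9]

Hence C_0 ≅ Z^10, C_1 ≅ Z^25, C_2 ≅ Z^19, C_3 ≅ Z^5.

∂_1: C_1 → C_0 maps an edge to its endpoints' difference, ∂[p,q] = q − p. For instance
  ∂[2,5] = [5] − [2].
As a 10×25 matrix over Z this has rank 9, with invariant factors (1,1,1,1,1,1,1,1,1).

The boundary map ∂_2: C_2 → C_1 maps a triangle to the signed sum of its edges. For instance
  ∂[2,3,8] = [3,8] − [2,8] + [2,3],
  ∂[3,6,8] = [6,8] − [3,8] + [3,6].
The resulting 25×19 matrix has rank 14, and its Smith normal form has invariant factors (1,1,1,1,1,1,1,1,1,1,1,1,1,1).

∂_3: C_3 → C_2 sends each 3-simplex σ to the alternating sum Σ_i (−1)^i (σ with its i-th vertex removed). For instance
  ∂[2,4,7,9] = [4,7,9] − [2,7,9] + [2,4,9] − [2,4,7],
  ∂[0,2,4,9] = [2,4,9] − [0,4,9] + [0,2,9] − [0,2,4].
As a 19×5 matrix over Z this has rank 5, with invariant factors (1,1,1,1,1).

Computing H_k = (kernel of ∂_k) / (image of ∂_{k+1}):

  H_0: rank C_0 − rank ∂_1 = 10 − 9 = 1, and the invariant factors of ∂_1 are all 1, so H_0 = Z.
  H_1: rank ker ∂_1 − rank ∂_2 = (25 − 9) − 14 = 2, and the invariant factors of ∂_2 are all 1, so H_1 = Z^2.
  H_2: rank ker ∂_2 − rank ∂_3 = (19 − 14) − 5 = 0, and the invariant factors of ∂_3 are all 1, so H_2 = 0.
  H_3: rank ker ∂_3 − rank ∂_4 = (5 − 5) − 0 = 0, and there is no ∂_4, so H_3 = 0.

H_0 = Z,  H_1 = Z^2,  H_2 = 0,  H_3 = 0.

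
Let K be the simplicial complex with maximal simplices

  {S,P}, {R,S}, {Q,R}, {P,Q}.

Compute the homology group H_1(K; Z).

H_1 = Z.

Fix the vertex order P < Q < R < S and write every simplex with vertices in increasing order. Then dim K = 1 and the simplices of K are:

  0-simplices (4): P, Q, R, S
  1-simplices (4): PQ, PS, QR, RS

so the chain groups are C_0 ≅ Z^4, C_1 ≅ Z^4.

Boundary ∂_1: C_1 → C_0 sends each edge [p,q] (with p < q) to q − p.
As a 4×4 matrix over Z this has rank 3, with invariant factors (1,1,1).

Computing H_k = (kernel of ∂_k) / (image of ∂_{k+1}):

  H_1: rank ker ∂_1 − rank ∂_2 = (4 − 3) − 0 = 1, and there is no ∂_2, so H_1 = Z.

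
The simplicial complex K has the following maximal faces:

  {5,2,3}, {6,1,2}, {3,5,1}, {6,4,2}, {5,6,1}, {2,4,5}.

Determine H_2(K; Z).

H_2 = 0.

K has 6 vertices, 12 edges, 6 triangles.
rank ∂_2 = 6, rank ∂_3 = 0 ⇒ b_2 = 6 − 6 − 0 = 0. So H_2 = 0.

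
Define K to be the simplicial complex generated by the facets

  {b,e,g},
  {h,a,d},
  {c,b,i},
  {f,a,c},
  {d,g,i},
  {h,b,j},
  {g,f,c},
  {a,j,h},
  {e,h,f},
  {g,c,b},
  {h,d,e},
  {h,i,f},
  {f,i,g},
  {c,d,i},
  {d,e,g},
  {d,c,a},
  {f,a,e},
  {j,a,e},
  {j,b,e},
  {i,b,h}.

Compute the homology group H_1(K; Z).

Fix the vertex order a < b < c < d < e < f < g < h < i < j and write every simplex with vertices in increasing order. Then dim K = 2 and the simplices of K are:

  0-simplices (10): a, b, c, d, e, f, g, h, i, j
  1-simplices (30): ac, ad, ae, af, ah, aj, bc, be, bg, bh, bi, bj, cd, cf, cg, ci, de, dg, dh, di, ef, eg, eh, ej, fg, fh, fi, gi, hi, hj
  2-simplices (20): acd, acf, adh, aef, aej, ahj, bcg, bci, beg, bej, bhi, bhj, cdi, cfg, deg, deh, dgi, efh, fgi, fhi

giving chain groups C_0 ≅ Z^10, C_1 ≅ Z^30, C_2 ≅ Z^20.

Boundary ∂_1: C_1 → C_0 is given by ∂[p,q] = [q] − [p].
As a 10×30 matrix over Z this has rank 9, with invariant factors (1,1,1,1,1,1,1,1,1).

The boundary map ∂_2: C_2 → C_1 maps a triangle to the signed sum of its edges. For instance
  ∂adh = dh − ah + ad,
  ∂bhj = hj − bj + bh.
The resulting 30×20 matrix has rank 20, and its Smith normal form has invariant factors (1,1,1,1,1,1,1,1,1,1,1,1,1,1,1,1,1,1,1,2).

Now H_k = ker ∂_k / im ∂_{k+1}, so:

  H_1: rank ker ∂_1 − rank ∂_2 = (30 − 9) − 20 = 1, and ∂_2 has invariant factor 2 > 1, so H_1 ≅ Z ⊕ Z/2.

(K is a triangulation of the Klein bottle.)

H_1 = Z ⊕ Z/2.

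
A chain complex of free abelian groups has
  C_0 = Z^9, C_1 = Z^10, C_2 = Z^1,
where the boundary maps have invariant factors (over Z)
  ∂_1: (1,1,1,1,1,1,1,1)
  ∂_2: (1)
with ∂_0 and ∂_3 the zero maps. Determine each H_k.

H_0 = Z,  H_1 = Z,  H_2 = 0.

H_0: b_0 = 9 − 0 − 8 = 1; torsion from ∂_1 factors > 1: none. So H_0 = Z.
H_1: b_1 = 10 − 8 − 1 = 1; torsion from ∂_2 factors > 1: none. So H_1 = Z.
H_2: b_2 = 1 − 1 − 0 = 0; torsion from ∂_3 factors > 1: none. So H_2 = 0.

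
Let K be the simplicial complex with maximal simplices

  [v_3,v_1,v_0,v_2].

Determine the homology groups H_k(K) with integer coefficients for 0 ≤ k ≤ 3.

Take the total order v_0 < v_1 < v_2 < v_3 on the vertex set. Then K (dimension 3) consists of the simplices:

  0-simplices (4): [v_0], [v_1], [v_2], [v_3]
  1-simplices (6): [v_0,v_1], [v_0,v_2], [v_0,v_3], [v_1,v_2], [v_1,v_3], [v_2,v_3]
  2-simplices (4): [v_0,v_1,v_2], [v_0,v_1,v_3], [v_0,v_2,v_3], [v_1,v_2,v_3]
  3-simplices (1): [v_0,v_1,v_2,v_3]

giving chain groups C_0 ≅ Z^4, C_1 ≅ Z^6, C_2 ≅ Z^4, C_3 ≅ Z^1.

Boundary ∂_1: C_1 → C_0 maps an edge to its endpoints' difference, ∂[p,q] = q − p. For instance
  ∂[v_1,v_3] = [v_3] − [v_1].
The 4×6 boundary matrix has rank 3 and Smith normal form diag(1,1,1).

The boundary map ∂_2: C_2 → C_1 sends each 2-simplex [p,q,r] to [q,r] − [p,r] + [p,q]. For instance
  ∂[v_0,v_1,v_2] = [v_1,v_2] − [v_0,v_2] + [v_0,v_1],
  ∂[v_1,v_2,v_3] = [v_2,v_3] − [v_1,v_3] + [v_1,v_2].
This gives a 6×4 integer matrix of rank 3; reducing to Smith normal form yields diagonal entries (1,1,1).

Boundary ∂_3: C_3 → C_2 sends each 3-simplex σ to the alternating sum Σ_i (−1)^i (σ with its i-th vertex removed). For instance
  ∂[v_0,v_1,v_2,v_3] = [v_1,v_2,v_3] − [v_0,v_2,v_3] + [v_0,v_1,v_3] − [v_0,v_1,v_2].
As a 4×1 matrix over Z this has rank 1, with invariant factors (1).

Now H_k = ker ∂_k / im ∂_{k+1}, so:

  H_0: rank C_0 − rank ∂_1 = 4 − 3 = 1, and the invariant factors of ∂_1 are all 1, so H_0 = Z.
  H_1: rank ker ∂_1 − rank ∂_2 = (6 − 3) − 3 = 0, and the invariant factors of ∂_2 are all 1, so H_1 = 0.
  H_2: rank ker ∂_2 − rank ∂_3 = (4 − 3) − 1 = 0, and the invariant factors of ∂_3 are all 1, so H_2 = 0.
  H_3: rank ker ∂_3 − rank ∂_4 = (1 − 1) − 0 = 0, and there is no ∂_4, so H_3 = 0.

(K is a triangulation of the 3-simplex.)

H_0 ≅ Z,  H_1 = 0,  H_2 = 0,  H_3 = 0.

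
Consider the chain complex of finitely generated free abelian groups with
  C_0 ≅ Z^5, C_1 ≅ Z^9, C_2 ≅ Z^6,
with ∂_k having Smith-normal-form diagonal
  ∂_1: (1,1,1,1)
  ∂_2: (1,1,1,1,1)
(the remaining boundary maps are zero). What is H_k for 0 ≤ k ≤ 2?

H_0: b_0 = 5 − 0 − 4 = 1; torsion from ∂_1 factors > 1: none. So H_0 = Z.
H_1: b_1 = 9 − 4 − 5 = 0; torsion from ∂_2 factors > 1: none. So H_1 = 0.
H_2: b_2 = 6 − 5 − 0 = 1; torsion from ∂_3 factors > 1: none. So H_2 = Z.

H_0 = Z,  H_1 = 0,  H_2 = Z.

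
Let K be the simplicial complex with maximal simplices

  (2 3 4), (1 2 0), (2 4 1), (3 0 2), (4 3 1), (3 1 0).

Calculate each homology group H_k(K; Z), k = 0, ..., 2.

H_0 = Z,  H_1 = 0,  H_2 = Z.

Order the vertices as 0 < 1 < 2 < 3 < 4. Listing each simplex with vertices in this order, K has dimension 2 with simplices:

  0-simplices (5): [0], [1], [2], [3], [4]
  1-simplices (9): [0,1], [0,2], [0,3], [1,2], [1,3], [1,4], [2,3], [2,4], [3,4]
  2-simplices (6): [0,1,2], [0,1,3], [0,2,3], [1,2,4], [1,3,4], [2,3,4]

so the chain groups are C_0 ≅ Z^5, C_1 ≅ Z^9, C_2 ≅ Z^6.

∂_1: C_1 → C_0 sends each edge [p,q] (with p < q) to q − p.
This gives a 5×9 integer matrix of rank 4; reducing to Smith normal form yields diagonal entries (1,1,1,1).

∂_2: C_2 → C_1 acts by ∂[p,q,r] = [q,r] − [p,r] + [p,q]. For instance
  ∂[0,2,3] = [2,3] − [0,3] + [0,2],
  ∂[2,3,4] = [3,4] − [2,4] + [2,3].
The resulting 9×6 matrix has rank 5, and its Smith normal form has invariant factors (1,1,1,1,1).

Computing H_k = (kernel of ∂_k) / (image of ∂_{k+1}):

  H_0: rank C_0 − rank ∂_1 = 5 − 4 = 1, and the invariant factors of ∂_1 are all 1, so H_0 ≅ Z.
  H_1: rank ker ∂_1 − rank ∂_2 = (9 − 4) − 5 = 0, and the invariant factors of ∂_2 are all 1, so H_1 ≅ 0.
  H_2: rank ker ∂_2 − rank ∂_3 = (6 − 5) − 0 = 1, and there is no ∂_3, so H_2 ≅ Z.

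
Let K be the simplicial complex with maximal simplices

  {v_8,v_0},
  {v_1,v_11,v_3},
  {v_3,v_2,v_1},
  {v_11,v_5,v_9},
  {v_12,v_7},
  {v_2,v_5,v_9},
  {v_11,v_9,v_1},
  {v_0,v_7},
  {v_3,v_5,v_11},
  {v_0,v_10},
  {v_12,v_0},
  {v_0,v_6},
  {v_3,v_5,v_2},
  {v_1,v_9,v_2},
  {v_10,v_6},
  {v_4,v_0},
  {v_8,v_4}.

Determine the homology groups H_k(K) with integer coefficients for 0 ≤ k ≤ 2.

H_0 = Z^2,  H_1 = Z^3,  H_2 = Z.

Take the total order v_0 < v_1 < v_2 < v_3 < v_4 < v_5 < v_6 < v_7 < v_8 < v_9 < v_10 < v_11 < v_12 on the vertex set. Then K (dimension 2) consists of the simplices:

  0-simplices (13): [v_0], [v_1], [v_2], [v_3], [v_4], [v_5], [v_6], [v_7], [v_8], [v_9], [v_10], [v_11], [v_12]
  1-simplices (21): (21 of them)
  2-simplices (8): [v_1,v_2,v_3], [v_1,v_2,v_9], [v_1,v_3,v_11], [v_1,v_9,v_11], [v_2,v_3,v_5], [v_2,v_5,v_9], [v_3,v_5,v_11], [v_5,v_9,v_11]

giving chain groups C_0 ≅ Z^13, C_1 ≅ Z^21, C_2 ≅ Z^8.

Boundary ∂_1: C_1 → C_0 is given by ∂[p,q] = [q] − [p]. For instance
  ∂[v_1,v_2] = [v_2] − [v_1].
The resulting 13×21 matrix has rank 11, and its Smith normal form has invariant factors (1,1,1,1,1,1,1,1,1,1,1).

Boundary ∂_2: C_2 → C_1 maps a triangle to the signed sum of its edges. For instance
  ∂[v_3,v_5,v_11] = [v_5,v_11] − [v_3,v_11] + [v_3,v_5],
  ∂[v_1,v_9,v_11] = [v_9,v_11] − [v_1,v_11] + [v_1,v_9].
This gives a 21×8 integer matrix of rank 7; reducing to Smith normal form yields diagonal entries (1,1,1,1,1,1,1).

Reading off H_k = ker ∂_k / im ∂_{k+1}:

  H_0: rank C_0 − rank ∂_1 = 13 − 11 = 2, and the invariant factors of ∂_1 are all 1, so H_0 = Z^2.
  H_1: rank ker ∂_1 − rank ∂_2 = (21 − 11) − 7 = 3, and the invariant factors of ∂_2 are all 1, so H_1 = Z^3.
  H_2: rank ker ∂_2 − rank ∂_3 = (8 − 7) − 0 = 1, and there is no ∂_3, so H_2 = Z.

As a check, the Euler characteristic is 13 − 21 + 8 = 0, which agrees with 2 − 3 + 1 = 0.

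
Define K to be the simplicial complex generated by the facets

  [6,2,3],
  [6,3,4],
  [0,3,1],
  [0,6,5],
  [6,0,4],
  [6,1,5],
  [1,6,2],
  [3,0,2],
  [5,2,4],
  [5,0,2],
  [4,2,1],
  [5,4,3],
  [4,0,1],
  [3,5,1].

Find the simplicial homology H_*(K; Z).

H_0 ≅ Z,  H_1 ≅ Z^2,  H_2 ≅ Z.

Take the total order 0 < 1 < 2 < 3 < 4 < 5 < 6 on the vertex set. Then K (dimension 2) consists of the simplices:

  0-simplices (7): [0], [1], [2], [3], [4], [5], [6]
  1-simplices (21): [0,1], [0,2], [0,3], [0,4], [0,5], [0,6], [1,2], [1,3], [1,4], [1,5], [1,6], [2,3], [2,4], [2,5], [2,6], [3,4], [3,5], [3,6], [4,5], [4,6], [5,6]
  2-simplices (14): [0,1,3], [0,1,4], [0,2,3], [0,2,5], [0,4,6], [0,5,6], [1,2,4], [1,2,6], [1,3,5], [1,5,6], [2,3,6], [2,4,5], [3,4,5], [3,4,6]

giving chain groups C_0 ≅ Z^7, C_1 ≅ Z^21, C_2 ≅ Z^14.

Boundary ∂_1: C_1 → C_0 sends each edge [p,q] (with p < q) to q − p.
As a 7×21 matrix over Z this has rank 6, with invariant factors (1,1,1,1,1,1).

The boundary map ∂_2: C_2 → C_1 sends each 2-simplex [p,q,r] to [q,r] − [p,r] + [p,q]. For instance
  ∂[1,2,4] = [2,4] − [1,4] + [1,2],
  ∂[2,4,5] = [4,5] − [2,5] + [2,4].
This gives a 21×14 integer matrix of rank 13; reducing to Smith normal form yields diagonal entries (1,1,1,1,1,1,1,1,1,1,1,1,1).

Now H_k = ker ∂_k / im ∂_{k+1}, so:

  H_0: rank C_0 − rank ∂_1 = 7 − 6 = 1, and the invariant factors of ∂_1 are all 1, so H_0 = Z.
  H_1: rank ker ∂_1 − rank ∂_2 = (21 − 6) − 13 = 2, and the invariant factors of ∂_2 are all 1, so H_1 = Z^2.
  H_2: rank ker ∂_2 − rank ∂_3 = (14 − 13) − 0 = 1, and there is no ∂_3, so H_2 = Z.

As a check, the Euler characteristic is 7 − 21 + 14 = 0, which agrees with 1 − 2 + 1 = 0.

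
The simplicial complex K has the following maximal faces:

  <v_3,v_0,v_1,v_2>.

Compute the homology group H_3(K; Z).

H_3 ≅ 0.

Take the total order v_0 < v_1 < v_2 < v_3 on the vertex set. Then K (dimension 3) consists of the simplices:

  0-simplices (4): [v_0], [v_1], [v_2], [v_3]
  1-simplices (6): [v_0,v_1], [v_0,v_2], [v_0,v_3], [v_1,v_2], [v_1,v_3], [v_2,v_3]
  2-simplices (4): [v_0,v_1,v_2], [v_0,v_1,v_3], [v_0,v_2,v_3], [v_1,v_2,v_3]
  3-simplices (1): [v_0,v_1,v_2,v_3]

so the chain groups are C_0 ≅ Z^4, C_1 ≅ Z^6, C_2 ≅ Z^4, C_3 ≅ Z^1.

Boundary ∂_1: C_1 → C_0 is given by ∂[p,q] = [q] − [p].
The 4×6 boundary matrix has rank 3 and Smith normal form diag(1,1,1).

Boundary ∂_2: C_2 → C_1 sends each 2-simplex [p,q,r] to [q,r] − [p,r] + [p,q]. For instance
  ∂[v_0,v_1,v_3] = [v_1,v_3] − [v_0,v_3] + [v_0,v_1],
  ∂[v_0,v_2,v_3] = [v_2,v_3] − [v_0,v_3] + [v_0,v_2].
As a 6×4 matrix over Z this has rank 3, with invariant factors (1,1,1).

Boundary ∂_3: C_3 → C_2 sends each 3-simplex σ to the alternating sum Σ_i (−1)^i (σ with its i-th vertex removed). For instance
  ∂[v_0,v_1,v_2,v_3] = [v_1,v_2,v_3] − [v_0,v_2,v_3] + [v_0,v_1,v_3] − [v_0,v_1,v_2].
As a 4×1 matrix over Z this has rank 1, with invariant factors (1).

From H_k ≅ ker(∂_k) / im(∂_{k+1}) we obtain:

  H_3: rank ker ∂_3 − rank ∂_4 = (1 − 1) − 0 = 0, and there is no ∂_4, so H_3 ≅ 0.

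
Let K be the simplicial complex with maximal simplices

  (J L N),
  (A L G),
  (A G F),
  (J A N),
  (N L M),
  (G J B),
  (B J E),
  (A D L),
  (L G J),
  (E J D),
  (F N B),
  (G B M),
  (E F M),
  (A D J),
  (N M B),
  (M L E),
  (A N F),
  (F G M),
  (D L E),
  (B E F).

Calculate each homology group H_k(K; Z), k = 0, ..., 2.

Fix the vertex order A < B < D < E < F < G < J < L < M < N and write every simplex with vertices in increasing order. Then dim K = 2 and the simplices of K are:

  0-simplices (10): A, B, D, E, F, G, J, L, M, N
  1-simplices (30): AD, AF, AG, AJ, AL, AN, BE, BF, BG, BJ, BM, BN, DE, DJ, DL, EF, EJ, EL, EM, FG, FM, FN, GJ, GL, GM, JL, JN, LM, LN, MN
  2-simplices (20): ADJ, ADL, AFG, AFN, AGL, AJN, BEF, BEJ, BFN, BGJ, BGM, BMN, DEJ, DEL, EFM, ELM, FGM, GJL, JLN, LMN

Hence C_0 ≅ Z^10, C_1 ≅ Z^30, C_2 ≅ Z^20.

Boundary ∂_1: C_1 → C_0 maps an edge to its endpoints' difference, ∂[p,q] = q − p. For instance
  ∂GM = M − G.
The resulting 10×30 matrix has rank 9, and its Smith normal form has invariant factors (1,1,1,1,1,1,1,1,1).

Boundary ∂_2: C_2 → C_1 sends each 2-simplex [p,q,r] to [q,r] − [p,r] + [p,q]. For instance
  ∂BMN = MN − BN + BM,
  ∂BFN = FN − BN + BF.
The 30×20 boundary matrix has rank 20 and Smith normal form diag(1,1,1,1,1,1,1,1,1,1,1,1,1,1,1,1,1,1,1,2).

From H_k ≅ ker(∂_k) / im(∂_{k+1}) we obtain:

  H_0: rank C_0 − rank ∂_1 = 10 − 9 = 1, and the invariant factors of ∂_1 are all 1, so H_0 = Z.
  H_1: rank ker ∂_1 − rank ∂_2 = (30 − 9) − 20 = 1, and ∂_2 has invariant factor 2 > 1, so H_1 = Z ⊕ Z/2Z.
  H_2: rank ker ∂_2 − rank ∂_3 = (20 − 20) − 0 = 0, and there is no ∂_3, so H_2 = 0.

H_0 = Z,  H_1 = Z ⊕ Z/2Z,  H_2 = 0.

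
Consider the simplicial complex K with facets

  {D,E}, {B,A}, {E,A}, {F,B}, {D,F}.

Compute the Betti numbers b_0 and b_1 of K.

b_0 = 1, b_1 = 1.

Take the total order A < B < D < E < F on the vertex set. Then K (dimension 1) consists of the simplices:

  0-simplices (5): A, B, D, E, F
  1-simplices (5): AB, AE, BF, DE, DF

Hence C_0 ≅ Z^5, C_1 ≅ Z^5.

∂_1: C_1 → C_0 maps an edge to its endpoints' difference, ∂[p,q] = q − p.
The 5×5 boundary matrix has rank 4 and Smith normal form diag(1,1,1,1).

Now H_k = ker ∂_k / im ∂_{k+1}, so:

  H_0: rank C_0 − rank ∂_1 = 5 − 4 = 1, and the invariant factors of ∂_1 are all 1, so H_0 ≅ Z.
  H_1: rank ker ∂_1 − rank ∂_2 = (5 − 4) − 0 = 1, and there is no ∂_2, so H_1 ≅ Z.

(K is a triangulation of the circle S^1.)

Hence the Betti numbers are b_0 = 1, b_1 = 1.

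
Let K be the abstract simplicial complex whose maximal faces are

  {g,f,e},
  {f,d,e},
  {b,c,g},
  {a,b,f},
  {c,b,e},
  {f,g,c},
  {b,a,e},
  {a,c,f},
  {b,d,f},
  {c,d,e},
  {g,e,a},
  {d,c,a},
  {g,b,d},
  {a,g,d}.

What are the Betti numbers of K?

b_0 = 1, b_1 = 2, b_2 = 1.

Fix the vertex order a < b < c < d < e < f < g and write every simplex with vertices in increasing order. Then dim K = 2 and the simplices of K are:

  0-simplices (7): a, b, c, d, e, f, g
  1-simplices (21): ab, ac, ad, ae, af, ag, bc, bd, be, bf, bg, cd, ce, cf, cg, de, df, dg, ef, eg, fg
  2-simplices (14): abe, abf, acd, acf, adg, aeg, bce, bcg, bdf, bdg, cde, cfg, def, efg

giving chain groups C_0 ≅ Z^7, C_1 ≅ Z^21, C_2 ≅ Z^14.

The boundary map ∂_1: C_1 → C_0 sends each edge [p,q] (with p < q) to q − p.
The 7×21 boundary matrix has rank 6 and Smith normal form diag(1,1,1,1,1,1).

Boundary ∂_2: C_2 → C_1 acts by ∂[p,q,r] = [q,r] − [p,r] + [p,q]. For instance
  ∂aeg = eg − ag + ae,
  ∂abf = bf − af + ab.
This gives a 21×14 integer matrix of rank 13; reducing to Smith normal form yields diagonal entries (1,1,1,1,1,1,1,1,1,1,1,1,1).

From H_k ≅ ker(∂_k) / im(∂_{k+1}) we obtain:

  H_0: rank C_0 − rank ∂_1 = 7 − 6 = 1, and the invariant factors of ∂_1 are all 1, so H_0 = Z.
  H_1: rank ker ∂_1 − rank ∂_2 = (21 − 6) − 13 = 2, and the invariant factors of ∂_2 are all 1, so H_1 = Z^2.
  H_2: rank ker ∂_2 − rank ∂_3 = (14 − 13) − 0 = 1, and there is no ∂_3, so H_2 = Z.

As a check, the Euler characteristic is 7 − 21 + 14 = 0, which agrees with 1 − 2 + 1 = 0.

Hence the Betti numbers are b_0 = 1, b_1 = 2, b_2 = 1.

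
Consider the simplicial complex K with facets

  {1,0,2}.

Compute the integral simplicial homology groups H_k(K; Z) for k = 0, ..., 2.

H_0 = Z,  H_1 = 0,  H_2 = 0.

We work with the vertex ordering 0 < 1 < 2. The simplices of K, each written with vertices in increasing order, are:

  0-simplices (3): [0], [1], [2]
  1-simplices (3): [0,1], [0,2], [1,2]
  2-simplices (1): [0,1,2]

so the chain groups are C_0 ≅ Z^3, C_1 ≅ Z^3, C_2 ≅ Z^1.

The boundary map ∂_1: C_1 → C_0 is given by ∂[p,q] = [q] − [p].
The 3×3 boundary matrix has rank 2 and Smith normal form diag(1,1).

Boundary ∂_2: C_2 → C_1 acts by ∂[p,q,r] = [q,r] − [p,r] + [p,q]. For instance
  ∂[0,1,2] = [1,2] − [0,2] + [0,1].
The 3×1 boundary matrix has rank 1 and Smith normal form diag(1).

Computing H_k = (kernel of ∂_k) / (image of ∂_{k+1}):

  H_0: rank C_0 − rank ∂_1 = 3 − 2 = 1, and the invariant factors of ∂_1 are all 1, so H_0 ≅ Z.
  H_1: rank ker ∂_1 − rank ∂_2 = (3 − 2) − 1 = 0, and the invariant factors of ∂_2 are all 1, so H_1 ≅ 0.
  H_2: rank ker ∂_2 − rank ∂_3 = (1 − 1) − 0 = 0, and there is no ∂_3, so H_2 ≅ 0.

As a check, the Euler characteristic is 3 − 3 + 1 = 1, which agrees with 1 − 0 + 0 = 1.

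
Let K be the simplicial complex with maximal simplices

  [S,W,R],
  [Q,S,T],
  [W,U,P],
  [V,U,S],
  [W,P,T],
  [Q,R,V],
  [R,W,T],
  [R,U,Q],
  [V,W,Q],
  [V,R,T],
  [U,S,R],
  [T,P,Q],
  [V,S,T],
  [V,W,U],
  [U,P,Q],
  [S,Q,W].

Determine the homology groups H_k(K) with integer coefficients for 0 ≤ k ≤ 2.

We work with the vertex ordering P < Q < R < S < T < U < V < W. The simplices of K, each written with vertices in increasing order, are:

  0-simplices (8): P, Q, R, S, T, U, V, W
  1-simplices (24): PQ, PT, PU, PW, QR, QS, QT, QU, QV, QW, RS, RT, RU, RV, RW, ST, SU, SV, SW, TV, TW, UV, UW, VW
  2-simplices (16): PQT, PQU, PTW, PUW, QRU, QRV, QST, QSW, QVW, RSU, RSW, RTV, RTW, STV, SUV, UVW

Hence C_0 ≅ Z^8, C_1 ≅ Z^24, C_2 ≅ Z^16.

The boundary map ∂_1: C_1 → C_0 maps an edge to its endpoints' difference, ∂[p,q] = q − p.
The 8×24 boundary matrix has rank 7 and Smith normal form diag(1,1,1,1,1,1,1).

∂_2: C_2 → C_1 maps a triangle to the signed sum of its edges. For instance
  ∂PTW = TW − PW + PT,
  ∂QRV = RV − QV + QR.
As a 24×16 matrix over Z this has rank 15, with invariant factors (1,1,1,1,1,1,1,1,1,1,1,1,1,1,1).

Computing H_k = (kernel of ∂_k) / (image of ∂_{k+1}):

  H_0: rank C_0 − rank ∂_1 = 8 − 7 = 1, and the invariant factors of ∂_1 are all 1, so H_0 ≅ Z.
  H_1: rank ker ∂_1 − rank ∂_2 = (24 − 7) − 15 = 2, and the invariant factors of ∂_2 are all 1, so H_1 ≅ Z^2.
  H_2: rank ker ∂_2 − rank ∂_3 = (16 − 15) − 0 = 1, and there is no ∂_3, so H_2 ≅ Z.

As a check, the Euler characteristic is 8 − 24 + 16 = 0, which agrees with 1 − 2 + 1 = 0.
(K is a triangulation of the torus T^2.)

H_0 ≅ Z,  H_1 ≅ Z^2,  H_2 ≅ Z.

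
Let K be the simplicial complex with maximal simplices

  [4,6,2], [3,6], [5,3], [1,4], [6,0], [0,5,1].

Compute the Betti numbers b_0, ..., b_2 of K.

b_0 = 1, b_1 = 2, b_2 = 0.

K has 7 vertices, 10 edges, 2 triangles.
rank ∂_0 = 0, rank ∂_1 = 6 ⇒ b_0 = 7 − 0 − 6 = 1; all invariant factors of ∂_1 are 1 so no torsion. So H_0 = Z.
rank ∂_1 = 6, rank ∂_2 = 2 ⇒ b_1 = 10 − 6 − 2 = 2; all invariant factors of ∂_2 are 1 so no torsion. So H_1 = Z^2.
rank ∂_2 = 2, rank ∂_3 = 0 ⇒ b_2 = 2 − 2 − 0 = 0. So H_2 = 0.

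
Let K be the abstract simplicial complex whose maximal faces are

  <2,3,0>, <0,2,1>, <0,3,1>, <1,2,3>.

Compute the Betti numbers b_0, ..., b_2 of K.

K has 4 vertices, 6 edges, 4 triangles.
rank ∂_0 = 0, rank ∂_1 = 3 ⇒ b_0 = 4 − 0 − 3 = 1; all invariant factors of ∂_1 are 1 so no torsion. So H_0 ≅ Z.
rank ∂_1 = 3, rank ∂_2 = 3 ⇒ b_1 = 6 − 3 − 3 = 0; all invariant factors of ∂_2 are 1 so no torsion. So H_1 ≅ 0.
rank ∂_2 = 3, rank ∂_3 = 0 ⇒ b_2 = 4 − 3 − 0 = 1. So H_2 ≅ Z.

b_0 = 1, b_1 = 0, b_2 = 1.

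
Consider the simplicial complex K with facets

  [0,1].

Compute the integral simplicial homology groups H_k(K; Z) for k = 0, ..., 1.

H_0 ≅ Z,  H_1 = 0.

Order the vertices as 0 < 1. Listing each simplex with vertices in this order, K has dimension 1 with simplices:

  0-simplices (2): [0], [1]
  1-simplices (1): [0,1]

Hence C_0 ≅ Z^2, C_1 ≅ Z^1.

Boundary ∂_1: C_1 → C_0 maps an edge to its endpoints' difference, ∂[p,q] = q − p. For instance
  ∂[0,1] = [1] − [0].
The resulting 2×1 matrix has rank 1, and its Smith normal form has invariant factors (1).

Reading off H_k = ker ∂_k / im ∂_{k+1}:

  H_0: rank C_0 − rank ∂_1 = 2 − 1 = 1, and the invariant factors of ∂_1 are all 1, so H_0 = Z.
  H_1: rank ker ∂_1 − rank ∂_2 = (1 − 1) − 0 = 0, and there is no ∂_2, so H_1 = 0.

(K is a triangulation of the 1-simplex.)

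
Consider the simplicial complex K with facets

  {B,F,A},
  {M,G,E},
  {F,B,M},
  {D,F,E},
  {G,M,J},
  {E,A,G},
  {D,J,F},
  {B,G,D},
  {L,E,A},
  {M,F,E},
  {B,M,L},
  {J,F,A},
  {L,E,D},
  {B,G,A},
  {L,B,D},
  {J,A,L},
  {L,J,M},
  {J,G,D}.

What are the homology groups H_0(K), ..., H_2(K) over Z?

H_0 = Z,  H_1 = Z^2,  H_2 = Z.

K has 9 vertices, 27 edges, 18 triangles.
rank ∂_0 = 0, rank ∂_1 = 8 ⇒ b_0 = 9 − 0 − 8 = 1; all invariant factors of ∂_1 are 1 so no torsion. So H_0 ≅ Z.
rank ∂_1 = 8, rank ∂_2 = 17 ⇒ b_1 = 27 − 8 − 17 = 2; all invariant factors of ∂_2 are 1 so no torsion. So H_1 ≅ Z^2.
rank ∂_2 = 17, rank ∂_3 = 0 ⇒ b_2 = 18 − 17 − 0 = 1. So H_2 ≅ Z.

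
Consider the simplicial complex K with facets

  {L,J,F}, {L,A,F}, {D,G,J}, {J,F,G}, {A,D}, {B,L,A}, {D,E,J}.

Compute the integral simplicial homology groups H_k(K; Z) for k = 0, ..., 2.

H_0 ≅ Z,  H_1 ≅ Z,  H_2 = 0.

Take the total order A < B < D < E < F < G < J < L on the vertex set. Then K (dimension 2) consists of the simplices:

  0-simplices (8): A, B, D, E, F, G, J, L
  1-simplices (14): AB, AD, AF, AL, BL, DE, DG, DJ, EJ, FG, FJ, FL, GJ, JL
  2-simplices (6): ABL, AFL, DEJ, DGJ, FGJ, FJL

giving chain groups C_0 ≅ Z^8, C_1 ≅ Z^14, C_2 ≅ Z^6.

Boundary ∂_1: C_1 → C_0 sends each edge [p,q] (with p < q) to q − p. For instance
  ∂DJ = J − D.
As a 8×14 matrix over Z this has rank 7, with invariant factors (1,1,1,1,1,1,1).

∂_2: C_2 → C_1 sends each 2-simplex [p,q,r] to [q,r] − [p,r] + [p,q]. For instance
  ∂DEJ = EJ − DJ + DE,
  ∂ABL = BL − AL + AB.
The 14×6 boundary matrix has rank 6 and Smith normal form diag(1,1,1,1,1,1).

From H_k ≅ ker(∂_k) / im(∂_{k+1}) we obtain:

  H_0: rank C_0 − rank ∂_1 = 8 − 7 = 1, and the invariant factors of ∂_1 are all 1, so H_0 = Z.
  H_1: rank ker ∂_1 − rank ∂_2 = (14 − 7) − 6 = 1, and the invariant factors of ∂_2 are all 1, so H_1 = Z.
  H_2: rank ker ∂_2 − rank ∂_3 = (6 − 6) − 0 = 0, and there is no ∂_3, so H_2 = 0.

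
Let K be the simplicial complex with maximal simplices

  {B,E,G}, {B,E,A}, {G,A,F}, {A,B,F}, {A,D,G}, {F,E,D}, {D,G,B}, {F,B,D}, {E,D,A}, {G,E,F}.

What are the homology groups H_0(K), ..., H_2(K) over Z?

Order the vertices as A < B < D < E < F < G. Listing each simplex with vertices in this order, K has dimension 2 with simplices:

  0-simplices (6): A, B, D, E, F, G
  1-simplices (15): AB, AD, AE, AF, AG, BD, BE, BF, BG, DE, DF, DG, EF, EG, FG
  2-simplices (10): ABE, ABF, ADE, ADG, AFG, BDF, BDG, BEG, DEF, EFG

so the chain groups are C_0 ≅ Z^6, C_1 ≅ Z^15, C_2 ≅ Z^10.

The boundary map ∂_1: C_1 → C_0 maps an edge to its endpoints' difference, ∂[p,q] = q − p.
The resulting 6×15 matrix has rank 5, and its Smith normal form has invariant factors (1,1,1,1,1).

Boundary ∂_2: C_2 → C_1 acts by ∂[p,q,r] = [q,r] − [p,r] + [p,q]. For instance
  ∂ADE = DE − AE + AD,
  ∂BDF = DF − BF + BD.
As a 15×10 matrix over Z this has rank 10, with invariant factors (1,1,1,1,1,1,1,1,1,2).

From H_k ≅ ker(∂_k) / im(∂_{k+1}) we obtain:

  H_0: rank C_0 − rank ∂_1 = 6 − 5 = 1, and the invariant factors of ∂_1 are all 1, so H_0 = Z.
  H_1: rank ker ∂_1 − rank ∂_2 = (15 − 5) − 10 = 0, and ∂_2 has invariant factor 2 > 1, so H_1 = Z_2.
  H_2: rank ker ∂_2 − rank ∂_3 = (10 − 10) − 0 = 0, and there is no ∂_3, so H_2 = 0.

H_0 = Z,  H_1 = Z_2,  H_2 = 0.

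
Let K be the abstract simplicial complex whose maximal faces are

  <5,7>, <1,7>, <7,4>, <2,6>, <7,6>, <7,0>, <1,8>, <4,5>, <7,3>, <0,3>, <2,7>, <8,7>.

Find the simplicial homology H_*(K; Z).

H_0 ≅ Z,  H_1 ≅ Z^4.

Order the vertices as 0 < 1 < 2 < 3 < 4 < 5 < 6 < 7 < 8. Listing each simplex with vertices in this order, K has dimension 1 with simplices:

  0-simplices (9): [0], [1], [2], [3], [4], [5], [6], [7], [8]
  1-simplices (12): [0,3], [0,7], [1,7], [1,8], [2,6], [2,7], [3,7], [4,5], [4,7], [5,7], [6,7], [7,8]

so the chain groups are C_0 ≅ Z^9, C_1 ≅ Z^12.

Boundary ∂_1: C_1 → C_0 is given by ∂[p,q] = [q] − [p]. For instance
  ∂[0,7] = [7] − [0].
As a 9×12 matrix over Z this has rank 8, with invariant factors (1,1,1,1,1,1,1,1).

From H_k ≅ ker(∂_k) / im(∂_{k+1}) we obtain:

  H_0: rank C_0 − rank ∂_1 = 9 − 8 = 1, and the invariant factors of ∂_1 are all 1, so H_0 ≅ Z.
  H_1: rank ker ∂_1 − rank ∂_2 = (12 − 8) − 0 = 4, and there is no ∂_2, so H_1 ≅ Z^4.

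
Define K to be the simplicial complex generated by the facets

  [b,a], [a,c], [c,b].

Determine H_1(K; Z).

H_1 ≅ Z.

Take the total order a < b < c on the vertex set. Then K (dimension 1) consists of the simplices:

  0-simplices (3): a, b, c
  1-simplices (3): ab, ac, bc

so the chain groups are C_0 ≅ Z^3, C_1 ≅ Z^3.

Boundary ∂_1: C_1 → C_0 sends each edge [p,q] (with p < q) to q − p.
The resulting 3×3 matrix has rank 2, and its Smith normal form has invariant factors (1,1).

Now H_k = ker ∂_k / im ∂_{k+1}, so:

  H_1: rank ker ∂_1 − rank ∂_2 = (3 − 2) − 0 = 1, and there is no ∂_2, so H_1 = Z.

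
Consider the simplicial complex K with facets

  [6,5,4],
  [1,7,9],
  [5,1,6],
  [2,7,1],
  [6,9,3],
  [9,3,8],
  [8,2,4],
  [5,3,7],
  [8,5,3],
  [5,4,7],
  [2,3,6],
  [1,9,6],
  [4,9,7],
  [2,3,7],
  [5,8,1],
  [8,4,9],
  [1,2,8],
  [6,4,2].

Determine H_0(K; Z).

Fix the vertex order 1 < 2 < 3 < 4 < 5 < 6 < 7 < 8 < 9 and write every simplex with vertices in increasing order. Then dim K = 2 and the simplices of K are:

  0-simplices (9): [1], [2], [3], [4], [5], [6], [7], [8], [9]
  1-simplices (27): (27 of them)
  2-simplices (18): [1,2,7], [1,2,8], [1,5,6], [1,5,8], [1,6,9], [1,7,9], [2,3,6], [2,3,7], [2,4,6], [2,4,8], [3,5,7], [3,5,8], [3,6,9], [3,8,9], [4,5,6], [4,5,7], [4,7,9], [4,8,9]

Hence C_0 ≅ Z^9, C_1 ≅ Z^27, C_2 ≅ Z^18.

Boundary ∂_1: C_1 → C_0 maps an edge to its endpoints' difference, ∂[p,q] = q − p. For instance
  ∂[1,7] = [7] − [1].
This gives a 9×27 integer matrix of rank 8; reducing to Smith normal form yields diagonal entries (1,1,1,1,1,1,1,1).

∂_2: C_2 → C_1 sends each 2-simplex [p,q,r] to [q,r] − [p,r] + [p,q]. For instance
  ∂[3,6,9] = [6,9] − [3,9] + [3,6],
  ∂[1,5,8] = [5,8] − [1,8] + [1,5].
This gives a 27×18 integer matrix of rank 17; reducing to Smith normal form yields diagonal entries (1,1,1,1,1,1,1,1,1,1,1,1,1,1,1,1,1).

Now H_k = ker ∂_k / im ∂_{k+1}, so:

  H_0: rank C_0 − rank ∂_1 = 9 − 8 = 1, and the invariant factors of ∂_1 are all 1, so H_0 = Z.

H_0 = Z.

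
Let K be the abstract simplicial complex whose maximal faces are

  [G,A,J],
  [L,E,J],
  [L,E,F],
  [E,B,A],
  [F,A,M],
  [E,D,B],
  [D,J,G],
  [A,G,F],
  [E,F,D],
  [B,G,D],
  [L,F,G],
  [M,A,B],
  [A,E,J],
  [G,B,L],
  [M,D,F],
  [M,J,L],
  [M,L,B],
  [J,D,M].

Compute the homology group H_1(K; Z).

Take the total order A < B < D < E < F < G < J < L < M on the vertex set. Then K (dimension 2) consists of the simplices:

  0-simplices (9): A, B, D, E, F, G, J, L, M
  1-simplices (27): AB, AE, AF, AG, AJ, AM, BD, BE, BG, BL, BM, DE, DF, DG, DJ, DM, EF, EJ, EL, FG, FL, FM, GJ, GL, JL, JM, LM
  2-simplices (18): ABE, ABM, AEJ, AFG, AFM, AGJ, BDE, BDG, BGL, BLM, DEF, DFM, DGJ, DJM, EFL, EJL, FGL, JLM

giving chain groups C_0 ≅ Z^9, C_1 ≅ Z^27, C_2 ≅ Z^18.

The boundary map ∂_1: C_1 → C_0 is given by ∂[p,q] = [q] − [p]. For instance
  ∂JM = M − J.
As a 9×27 matrix over Z this has rank 8, with invariant factors (1,1,1,1,1,1,1,1).

The boundary map ∂_2: C_2 → C_1 maps a triangle to the signed sum of its edges. For instance
  ∂ABM = BM − AM + AB,
  ∂BDE = DE − BE + BD.
As a 27×18 matrix over Z this has rank 17, with invariant factors (1,1,1,1,1,1,1,1,1,1,1,1,1,1,1,1,1).

Reading off H_k = ker ∂_k / im ∂_{k+1}:

  H_1: rank ker ∂_1 − rank ∂_2 = (27 − 8) − 17 = 2, and the invariant factors of ∂_2 are all 1, so H_1 ≅ Z^2.

(K is a triangulation of the torus T^2.)

H_1 = Z^2.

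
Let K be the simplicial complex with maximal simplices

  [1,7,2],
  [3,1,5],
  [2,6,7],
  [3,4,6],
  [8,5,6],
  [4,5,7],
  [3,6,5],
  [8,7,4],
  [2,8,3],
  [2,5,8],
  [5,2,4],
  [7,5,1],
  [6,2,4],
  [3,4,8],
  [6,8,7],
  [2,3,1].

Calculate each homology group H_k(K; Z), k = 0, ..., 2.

H_0 = Z,  H_1 = Z^2,  H_2 = Z.

We work with the vertex ordering 1 < 2 < 3 < 4 < 5 < 6 < 7 < 8. The simplices of K, each written with vertices in increasing order, are:

  0-simplices (8): [1], [2], [3], [4], [5], [6], [7], [8]
  1-simplices (24): (24 of them)
  2-simplices (16): [1,2,3], [1,2,7], [1,3,5], [1,5,7], [2,3,8], [2,4,5], [2,4,6], [2,5,8], [2,6,7], [3,4,6], [3,4,8], [3,5,6], [4,5,7], [4,7,8], [5,6,8], [6,7,8]

giving chain groups C_0 ≅ Z^8, C_1 ≅ Z^24, C_2 ≅ Z^16.

The boundary map ∂_1: C_1 → C_0 sends each edge [p,q] (with p < q) to q − p. For instance
  ∂[2,6] = [6] − [2].
The resulting 8×24 matrix has rank 7, and its Smith normal form has invariant factors (1,1,1,1,1,1,1).

∂_2: C_2 → C_1 acts by ∂[p,q,r] = [q,r] − [p,r] + [p,q]. For instance
  ∂[2,4,5] = [4,5] − [2,5] + [2,4],
  ∂[3,5,6] = [5,6] − [3,6] + [3,5].
The 24×16 boundary matrix has rank 15 and Smith normal form diag(1,1,1,1,1,1,1,1,1,1,1,1,1,1,1).

Computing H_k = (kernel of ∂_k) / (image of ∂_{k+1}):

  H_0: rank C_0 − rank ∂_1 = 8 − 7 = 1, and the invariant factors of ∂_1 are all 1, so H_0 ≅ Z.
  H_1: rank ker ∂_1 − rank ∂_2 = (24 − 7) − 15 = 2, and the invariant factors of ∂_2 are all 1, so H_1 ≅ Z^2.
  H_2: rank ker ∂_2 − rank ∂_3 = (16 − 15) − 0 = 1, and there is no ∂_3, so H_2 ≅ Z.

(K is a triangulation of the torus T^2.)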